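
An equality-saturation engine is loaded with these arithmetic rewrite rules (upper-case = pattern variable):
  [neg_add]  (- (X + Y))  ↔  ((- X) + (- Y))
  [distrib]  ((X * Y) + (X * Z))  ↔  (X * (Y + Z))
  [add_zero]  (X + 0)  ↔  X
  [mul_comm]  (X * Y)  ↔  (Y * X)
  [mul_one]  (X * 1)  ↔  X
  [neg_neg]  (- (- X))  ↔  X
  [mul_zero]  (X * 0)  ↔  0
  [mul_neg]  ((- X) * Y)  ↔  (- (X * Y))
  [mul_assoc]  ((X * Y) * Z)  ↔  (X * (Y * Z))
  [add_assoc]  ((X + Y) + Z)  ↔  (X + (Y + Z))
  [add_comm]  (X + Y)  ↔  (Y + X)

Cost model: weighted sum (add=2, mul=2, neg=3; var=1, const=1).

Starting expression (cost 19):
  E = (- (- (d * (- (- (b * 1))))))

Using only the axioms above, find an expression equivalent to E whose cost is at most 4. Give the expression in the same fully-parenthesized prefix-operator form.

(1) (b * 1)  =[mul_one →]=  b    ⊢ (- (- (d * (- (- b)))))
(2) (- (- b))  =[neg_neg →]=  b    ⊢ (- (- (d * b)))
(3) (- (- (d * b)))  =[neg_neg →]=  (d * b)    ⊢ cost 4, within 4

(d * b)   [cost 4]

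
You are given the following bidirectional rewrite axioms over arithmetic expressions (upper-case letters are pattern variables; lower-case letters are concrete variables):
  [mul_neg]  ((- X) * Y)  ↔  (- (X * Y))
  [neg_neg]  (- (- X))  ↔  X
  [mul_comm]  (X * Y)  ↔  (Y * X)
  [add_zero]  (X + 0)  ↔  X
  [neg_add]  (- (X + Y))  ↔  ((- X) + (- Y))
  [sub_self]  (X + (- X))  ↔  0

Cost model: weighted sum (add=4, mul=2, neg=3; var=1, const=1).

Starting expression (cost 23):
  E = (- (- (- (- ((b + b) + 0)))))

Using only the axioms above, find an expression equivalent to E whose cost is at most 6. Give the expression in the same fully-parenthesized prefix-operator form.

(b + b)   [cost 6]

step 1: neg_neg (→) rewrites (- (- (- ((b + b) + 0)))) into (- ((b + b) + 0)), now (- (- ((b + b) + 0)))
step 2: neg_neg (→) rewrites (- (- ((b + b) + 0))) into ((b + b) + 0)
step 3: add_zero (→) rewrites ((b + b) + 0) into (b + b), reaching cost 6 (bound 6)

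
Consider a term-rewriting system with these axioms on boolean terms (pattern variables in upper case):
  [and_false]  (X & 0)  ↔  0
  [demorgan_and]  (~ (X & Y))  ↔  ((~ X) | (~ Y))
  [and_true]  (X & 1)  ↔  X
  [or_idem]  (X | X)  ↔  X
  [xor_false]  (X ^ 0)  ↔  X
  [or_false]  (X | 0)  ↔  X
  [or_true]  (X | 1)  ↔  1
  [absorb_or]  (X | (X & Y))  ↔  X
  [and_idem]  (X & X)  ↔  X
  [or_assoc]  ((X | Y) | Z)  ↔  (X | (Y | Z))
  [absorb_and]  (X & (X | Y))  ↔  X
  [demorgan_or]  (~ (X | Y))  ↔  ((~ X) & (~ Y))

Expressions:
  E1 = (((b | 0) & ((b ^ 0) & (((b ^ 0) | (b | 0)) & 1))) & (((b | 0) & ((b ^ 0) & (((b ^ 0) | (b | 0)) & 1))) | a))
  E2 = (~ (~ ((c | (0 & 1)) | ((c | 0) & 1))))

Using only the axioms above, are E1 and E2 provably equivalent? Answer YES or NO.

All listed rules preserve value, hence provable equivalence implies equal values everywhere; look for a separating assignment.
a=0, b=0, c=1 gives E1 ↦ 0, E2 ↦ 1; values differ ⇒ not provably equivalent.

NO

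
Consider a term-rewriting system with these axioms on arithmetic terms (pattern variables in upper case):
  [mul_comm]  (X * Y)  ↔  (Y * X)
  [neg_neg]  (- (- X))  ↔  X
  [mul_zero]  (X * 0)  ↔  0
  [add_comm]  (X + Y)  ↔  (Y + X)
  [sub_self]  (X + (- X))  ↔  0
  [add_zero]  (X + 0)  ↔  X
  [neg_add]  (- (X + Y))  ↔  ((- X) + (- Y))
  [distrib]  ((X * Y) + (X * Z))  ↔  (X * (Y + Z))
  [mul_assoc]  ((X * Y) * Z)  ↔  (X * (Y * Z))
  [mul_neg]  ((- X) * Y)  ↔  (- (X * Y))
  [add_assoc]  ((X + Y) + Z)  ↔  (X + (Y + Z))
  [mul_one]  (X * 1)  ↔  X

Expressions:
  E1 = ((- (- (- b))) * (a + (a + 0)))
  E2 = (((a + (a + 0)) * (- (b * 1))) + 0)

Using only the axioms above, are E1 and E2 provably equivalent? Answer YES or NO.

YES

1. [neg_neg →] (- (- b))  →  b;  E1 = ((- b) * (a + (a + 0)))
2. [mul_comm →] ((- b) * (a + (a + 0)))  →  ((a + (a + 0)) * (- b))
3. [add_zero →] (a + 0)  →  a;  E1 = ((a + a) * (- b))
4. [mul_one ←] b  →  (b * 1);  E1 = ((a + a) * (- (b * 1)))
5. [add_zero ←] ((a + a) * (- (b * 1)))  →  (((a + a) * (- (b * 1))) + 0)
6. [add_zero ←] a  →  (a + 0);  this is E2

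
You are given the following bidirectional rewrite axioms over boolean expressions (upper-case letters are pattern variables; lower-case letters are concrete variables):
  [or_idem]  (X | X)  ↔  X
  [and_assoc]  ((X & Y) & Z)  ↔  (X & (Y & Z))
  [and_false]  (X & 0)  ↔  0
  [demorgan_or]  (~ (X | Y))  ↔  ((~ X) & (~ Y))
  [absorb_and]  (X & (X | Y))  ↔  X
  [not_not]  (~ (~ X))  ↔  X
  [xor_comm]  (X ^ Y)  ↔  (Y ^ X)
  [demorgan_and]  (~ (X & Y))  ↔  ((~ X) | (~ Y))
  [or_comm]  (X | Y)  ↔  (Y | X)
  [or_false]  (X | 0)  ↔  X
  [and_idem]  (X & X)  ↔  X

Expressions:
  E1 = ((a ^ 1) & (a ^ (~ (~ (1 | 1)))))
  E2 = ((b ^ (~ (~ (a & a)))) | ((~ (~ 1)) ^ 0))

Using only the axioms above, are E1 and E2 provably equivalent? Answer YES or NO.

NO

The axioms are sound identities: if E1 ↔* E2 then E1 and E2 evaluate identically under any assignment.
Under a=1, b=0: E1 evaluates to 0, E2 to 1. Distinct ⇒ no rewrite sequence connects them.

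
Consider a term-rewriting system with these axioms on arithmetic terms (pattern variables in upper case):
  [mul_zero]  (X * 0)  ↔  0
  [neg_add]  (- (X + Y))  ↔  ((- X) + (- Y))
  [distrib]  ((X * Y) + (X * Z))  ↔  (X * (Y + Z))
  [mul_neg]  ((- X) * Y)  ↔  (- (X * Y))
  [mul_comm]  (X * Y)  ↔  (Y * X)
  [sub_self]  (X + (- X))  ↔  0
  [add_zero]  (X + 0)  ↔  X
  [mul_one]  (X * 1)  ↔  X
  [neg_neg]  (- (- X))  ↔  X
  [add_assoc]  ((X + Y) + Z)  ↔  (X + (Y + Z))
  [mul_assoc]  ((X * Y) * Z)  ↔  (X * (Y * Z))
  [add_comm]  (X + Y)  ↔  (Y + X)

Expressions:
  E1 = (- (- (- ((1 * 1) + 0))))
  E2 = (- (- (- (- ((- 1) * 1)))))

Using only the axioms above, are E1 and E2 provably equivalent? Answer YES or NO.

YES

step 1: mul_one (→) rewrites (1 * 1) into 1, now (- (- (- (1 + 0))))
step 2: neg_neg (→) rewrites (- (- (1 + 0))) into (1 + 0), now (- (1 + 0))
step 3: add_zero (→) rewrites (1 + 0) into 1, now (- 1)
step 4: neg_neg (←) rewrites (- 1) into (- (- (- 1)))
step 5: mul_one (←) rewrites (- 1) into ((- 1) * 1), now (- (- ((- 1) * 1)))
step 6: neg_neg (←) rewrites ((- 1) * 1) into (- (- ((- 1) * 1))), which is E2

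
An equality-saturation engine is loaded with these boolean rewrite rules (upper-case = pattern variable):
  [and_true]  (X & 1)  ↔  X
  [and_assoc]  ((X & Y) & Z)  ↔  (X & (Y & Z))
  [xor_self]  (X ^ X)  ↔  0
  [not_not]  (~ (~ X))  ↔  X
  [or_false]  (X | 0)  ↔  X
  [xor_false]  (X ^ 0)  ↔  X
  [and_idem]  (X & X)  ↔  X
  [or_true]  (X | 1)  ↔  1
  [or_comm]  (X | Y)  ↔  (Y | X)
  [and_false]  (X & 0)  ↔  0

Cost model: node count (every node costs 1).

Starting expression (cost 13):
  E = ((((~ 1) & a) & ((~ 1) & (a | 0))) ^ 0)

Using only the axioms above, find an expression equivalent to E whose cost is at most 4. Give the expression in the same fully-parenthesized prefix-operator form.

1. [or_false →] (a | 0)  →  a;  E = ((((~ 1) & a) & ((~ 1) & a)) ^ 0)
2. [and_idem →] (((~ 1) & a) & ((~ 1) & a))  →  ((~ 1) & a);  E = (((~ 1) & a) ^ 0)
3. [xor_false →] (((~ 1) & a) ^ 0)  →  ((~ 1) & a);  cost 4 ≤ 4, done

((~ 1) & a)   [cost 4]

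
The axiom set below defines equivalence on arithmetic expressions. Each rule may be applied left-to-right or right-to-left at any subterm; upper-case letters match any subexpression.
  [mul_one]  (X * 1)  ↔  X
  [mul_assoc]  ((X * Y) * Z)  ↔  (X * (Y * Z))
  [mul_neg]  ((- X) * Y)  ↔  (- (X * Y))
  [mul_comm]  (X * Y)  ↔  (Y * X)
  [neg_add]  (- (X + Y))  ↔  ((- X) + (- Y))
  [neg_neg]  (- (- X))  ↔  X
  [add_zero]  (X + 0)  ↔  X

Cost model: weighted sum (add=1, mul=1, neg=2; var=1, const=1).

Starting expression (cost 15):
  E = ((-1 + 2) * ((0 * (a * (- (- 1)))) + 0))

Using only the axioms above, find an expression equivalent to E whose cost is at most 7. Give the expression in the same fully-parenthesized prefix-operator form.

((-1 + 2) * (0 * a))   [cost 7]

(1) ((0 * (a * (- (- 1)))) + 0)  =[add_zero →]=  (0 * (a * (- (- 1))))    ⊢ ((-1 + 2) * (0 * (a * (- (- 1)))))
(2) (- (- 1))  =[neg_neg →]=  1    ⊢ ((-1 + 2) * (0 * (a * 1)))
(3) (a * 1)  =[mul_one →]=  a    ⊢ cost 7, within 7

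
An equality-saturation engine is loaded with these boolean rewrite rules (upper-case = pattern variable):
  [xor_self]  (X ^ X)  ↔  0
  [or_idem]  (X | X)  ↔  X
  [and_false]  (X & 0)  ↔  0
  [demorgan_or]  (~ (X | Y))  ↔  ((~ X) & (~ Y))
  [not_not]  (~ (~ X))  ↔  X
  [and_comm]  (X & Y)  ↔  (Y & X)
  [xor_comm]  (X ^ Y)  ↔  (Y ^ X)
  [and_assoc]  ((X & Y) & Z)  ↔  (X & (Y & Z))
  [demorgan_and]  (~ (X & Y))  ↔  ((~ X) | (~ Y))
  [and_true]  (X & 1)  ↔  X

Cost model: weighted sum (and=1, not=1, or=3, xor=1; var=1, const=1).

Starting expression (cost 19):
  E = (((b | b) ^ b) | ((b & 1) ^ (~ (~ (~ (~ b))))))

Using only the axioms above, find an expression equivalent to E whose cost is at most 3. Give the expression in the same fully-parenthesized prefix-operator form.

1. [not_not →] (~ (~ (~ (~ b))))  →  (~ (~ b));  E = (((b | b) ^ b) | ((b & 1) ^ (~ (~ b))))
2. [not_not →] (~ (~ b))  →  b;  E = (((b | b) ^ b) | ((b & 1) ^ b))
3. [and_true →] (b & 1)  →  b;  E = (((b | b) ^ b) | (b ^ b))
4. [or_idem →] (b | b)  →  b;  E = ((b ^ b) | (b ^ b))
5. [or_idem →] ((b ^ b) | (b ^ b))  →  (b ^ b);  cost 3 ≤ 3, done

(b ^ b)   [cost 3]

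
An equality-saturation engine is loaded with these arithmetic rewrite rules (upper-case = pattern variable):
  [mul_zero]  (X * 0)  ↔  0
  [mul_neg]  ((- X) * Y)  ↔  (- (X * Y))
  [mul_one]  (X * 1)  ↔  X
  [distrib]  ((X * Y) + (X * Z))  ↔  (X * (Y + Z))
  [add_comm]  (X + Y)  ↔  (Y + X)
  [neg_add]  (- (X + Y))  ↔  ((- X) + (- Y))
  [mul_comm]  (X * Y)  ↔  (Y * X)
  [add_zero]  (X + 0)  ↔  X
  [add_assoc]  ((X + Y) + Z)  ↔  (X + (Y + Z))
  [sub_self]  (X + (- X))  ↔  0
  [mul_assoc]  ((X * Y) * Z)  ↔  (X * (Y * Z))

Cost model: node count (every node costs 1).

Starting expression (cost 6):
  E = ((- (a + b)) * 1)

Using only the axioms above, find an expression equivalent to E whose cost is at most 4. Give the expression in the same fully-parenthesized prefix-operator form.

(1) ((- (a + b)) * 1)  =[mul_one →]=  (- (a + b))    ⊢ cost 4, within 4

(- (a + b))   [cost 4]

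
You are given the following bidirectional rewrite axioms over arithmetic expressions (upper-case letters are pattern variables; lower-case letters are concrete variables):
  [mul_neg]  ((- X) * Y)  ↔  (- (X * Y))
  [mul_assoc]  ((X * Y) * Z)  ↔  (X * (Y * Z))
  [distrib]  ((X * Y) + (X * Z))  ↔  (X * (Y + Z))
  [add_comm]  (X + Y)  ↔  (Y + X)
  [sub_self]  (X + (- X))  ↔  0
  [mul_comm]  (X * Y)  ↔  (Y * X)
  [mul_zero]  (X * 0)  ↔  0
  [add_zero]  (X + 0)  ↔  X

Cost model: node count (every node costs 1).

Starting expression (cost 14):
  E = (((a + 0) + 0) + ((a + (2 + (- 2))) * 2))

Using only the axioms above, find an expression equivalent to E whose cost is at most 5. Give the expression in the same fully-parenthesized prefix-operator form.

1. [sub_self →] (2 + (- 2))  →  0;  E = (((a + 0) + 0) + ((a + 0) * 2))
2. [add_zero →] (a + 0)  →  a;  E = (((a + 0) + 0) + (a * 2))
3. [add_zero →] ((a + 0) + 0)  →  (a + 0);  E = ((a + 0) + (a * 2))
4. [add_zero →] (a + 0)  →  a;  cost 5 ≤ 5, done

(a + (a * 2))   [cost 5]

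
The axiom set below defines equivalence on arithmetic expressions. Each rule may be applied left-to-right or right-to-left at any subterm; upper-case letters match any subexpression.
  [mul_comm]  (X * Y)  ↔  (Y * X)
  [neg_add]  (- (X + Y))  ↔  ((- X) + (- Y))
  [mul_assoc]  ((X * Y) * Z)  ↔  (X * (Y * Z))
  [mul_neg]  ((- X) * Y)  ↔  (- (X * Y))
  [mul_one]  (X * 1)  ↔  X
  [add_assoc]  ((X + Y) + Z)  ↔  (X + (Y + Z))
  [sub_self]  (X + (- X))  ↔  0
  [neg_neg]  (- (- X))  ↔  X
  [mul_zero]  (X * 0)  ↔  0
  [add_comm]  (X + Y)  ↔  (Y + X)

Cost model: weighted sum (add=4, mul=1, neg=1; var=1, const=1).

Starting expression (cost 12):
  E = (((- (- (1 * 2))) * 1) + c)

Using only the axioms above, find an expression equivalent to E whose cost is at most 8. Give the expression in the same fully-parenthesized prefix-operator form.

step 1: mul_comm (→) rewrites (1 * 2) into (2 * 1), now (((- (- (2 * 1))) * 1) + c)
step 2: neg_neg (→) rewrites (- (- (2 * 1))) into (2 * 1), now (((2 * 1) * 1) + c)
step 3: mul_one (→) rewrites ((2 * 1) * 1) into (2 * 1), reaching cost 8 (bound 8)

((2 * 1) + c)   [cost 8]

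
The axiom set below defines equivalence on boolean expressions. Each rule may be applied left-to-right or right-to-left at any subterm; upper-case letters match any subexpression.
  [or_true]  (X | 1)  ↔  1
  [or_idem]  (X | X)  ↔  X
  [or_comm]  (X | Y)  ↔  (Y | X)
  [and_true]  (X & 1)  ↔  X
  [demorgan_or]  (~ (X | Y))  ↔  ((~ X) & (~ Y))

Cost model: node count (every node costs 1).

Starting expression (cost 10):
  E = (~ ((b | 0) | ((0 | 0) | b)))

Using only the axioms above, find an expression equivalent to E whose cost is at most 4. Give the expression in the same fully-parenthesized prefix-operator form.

(1) (0 | 0)  =[or_idem →]=  0    ⊢ (~ ((b | 0) | (0 | b)))
(2) (0 | b)  =[or_comm →]=  (b | 0)    ⊢ (~ ((b | 0) | (b | 0)))
(3) ((b | 0) | (b | 0))  =[or_idem →]=  (b | 0)    ⊢ cost 4, within 4

(~ (b | 0))   [cost 4]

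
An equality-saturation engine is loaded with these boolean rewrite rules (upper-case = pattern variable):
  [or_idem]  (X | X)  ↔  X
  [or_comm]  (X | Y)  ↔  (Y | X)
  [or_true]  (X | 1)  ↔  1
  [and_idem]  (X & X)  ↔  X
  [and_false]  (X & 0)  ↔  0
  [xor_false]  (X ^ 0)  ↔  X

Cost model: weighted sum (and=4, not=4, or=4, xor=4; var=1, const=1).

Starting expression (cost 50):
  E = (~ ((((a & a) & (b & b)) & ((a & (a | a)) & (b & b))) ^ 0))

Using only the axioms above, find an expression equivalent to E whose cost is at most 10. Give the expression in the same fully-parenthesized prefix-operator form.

(~ (a & b))   [cost 10]

step 1: or_idem (→) rewrites (a | a) into a, now (~ ((((a & a) & (b & b)) & ((a & a) & (b & b))) ^ 0))
step 2: xor_false (→) rewrites ((((a & a) & (b & b)) & ((a & a) & (b & b))) ^ 0) into (((a & a) & (b & b)) & ((a & a) & (b & b))), now (~ (((a & a) & (b & b)) & ((a & a) & (b & b))))
step 3: and_idem (→) rewrites (((a & a) & (b & b)) & ((a & a) & (b & b))) into ((a & a) & (b & b)), now (~ ((a & a) & (b & b)))
step 4: and_idem (→) rewrites (b & b) into b, now (~ ((a & a) & b))
step 5: and_idem (→) rewrites (a & a) into a, reaching cost 10 (bound 10)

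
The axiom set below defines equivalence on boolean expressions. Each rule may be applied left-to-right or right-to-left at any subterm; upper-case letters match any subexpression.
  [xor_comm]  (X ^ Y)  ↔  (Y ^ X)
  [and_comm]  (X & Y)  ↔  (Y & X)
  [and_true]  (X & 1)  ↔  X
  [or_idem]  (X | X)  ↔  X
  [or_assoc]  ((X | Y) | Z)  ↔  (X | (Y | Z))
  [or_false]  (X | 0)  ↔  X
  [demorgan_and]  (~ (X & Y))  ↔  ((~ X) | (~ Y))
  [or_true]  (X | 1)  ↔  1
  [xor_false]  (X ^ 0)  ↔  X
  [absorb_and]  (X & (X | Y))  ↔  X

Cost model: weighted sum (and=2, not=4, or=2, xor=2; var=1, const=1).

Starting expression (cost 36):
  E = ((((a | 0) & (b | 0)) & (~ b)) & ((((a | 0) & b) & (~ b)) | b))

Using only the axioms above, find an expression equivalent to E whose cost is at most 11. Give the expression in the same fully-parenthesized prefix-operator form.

1. [or_false →] (b | 0)  →  b;  E = ((((a | 0) & b) & (~ b)) & ((((a | 0) & b) & (~ b)) | b))
2. [absorb_and →] ((((a | 0) & b) & (~ b)) & ((((a | 0) & b) & (~ b)) | b))  →  (((a | 0) & b) & (~ b))
3. [or_false →] (a | 0)  →  a;  cost 11 ≤ 11, done

((a & b) & (~ b))   [cost 11]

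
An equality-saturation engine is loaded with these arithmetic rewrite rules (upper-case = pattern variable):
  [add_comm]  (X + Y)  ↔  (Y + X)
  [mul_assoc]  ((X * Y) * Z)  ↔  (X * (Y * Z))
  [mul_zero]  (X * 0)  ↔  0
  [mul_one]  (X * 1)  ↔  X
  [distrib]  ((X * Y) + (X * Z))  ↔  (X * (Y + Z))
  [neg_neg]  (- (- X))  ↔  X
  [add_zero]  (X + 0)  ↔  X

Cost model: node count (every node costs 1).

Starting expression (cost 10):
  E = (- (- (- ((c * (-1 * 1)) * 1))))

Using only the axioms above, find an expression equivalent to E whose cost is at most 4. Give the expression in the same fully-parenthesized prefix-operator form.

(1) (-1 * 1)  =[mul_one →]=  -1    ⊢ (- (- (- ((c * -1) * 1))))
(2) ((c * -1) * 1)  =[mul_one →]=  (c * -1)    ⊢ (- (- (- (c * -1))))
(3) (- (- (- (c * -1))))  =[neg_neg →]=  (- (c * -1))    ⊢ cost 4, within 4

(- (c * -1))   [cost 4]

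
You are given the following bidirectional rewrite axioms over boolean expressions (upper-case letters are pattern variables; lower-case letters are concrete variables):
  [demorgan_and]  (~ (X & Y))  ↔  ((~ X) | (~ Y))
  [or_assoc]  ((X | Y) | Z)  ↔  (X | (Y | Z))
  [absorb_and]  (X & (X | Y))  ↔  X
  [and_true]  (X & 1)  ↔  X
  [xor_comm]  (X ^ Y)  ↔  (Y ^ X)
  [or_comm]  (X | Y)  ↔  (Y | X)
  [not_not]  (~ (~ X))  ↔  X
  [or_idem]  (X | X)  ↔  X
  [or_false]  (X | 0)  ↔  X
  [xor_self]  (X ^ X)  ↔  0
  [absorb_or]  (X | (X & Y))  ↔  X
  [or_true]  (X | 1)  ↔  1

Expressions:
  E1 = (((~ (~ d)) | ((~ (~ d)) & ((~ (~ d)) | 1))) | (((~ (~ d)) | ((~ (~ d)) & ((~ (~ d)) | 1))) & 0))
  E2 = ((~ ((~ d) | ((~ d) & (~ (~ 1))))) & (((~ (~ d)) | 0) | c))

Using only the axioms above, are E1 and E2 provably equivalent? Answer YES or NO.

YES

(1) (((~ (~ d)) | ((~ (~ d)) & ((~ (~ d)) | 1))) | (((~ (~ d)) | ((~ (~ d)) & ((~ (~ d)) | 1))) & 0))  =[absorb_or →]=  ((~ (~ d)) | ((~ (~ d)) & ((~ (~ d)) | 1)))
(2) ((~ (~ d)) & ((~ (~ d)) | 1))  =[absorb_and →]=  (~ (~ d))    ⊢ ((~ (~ d)) | (~ (~ d)))
(3) ((~ (~ d)) | (~ (~ d)))  =[or_idem →]=  (~ (~ d))
(4) (~ (~ d))  =[absorb_and ←]=  ((~ (~ d)) & ((~ (~ d)) | c))
(5) (~ (~ d))  =[or_false ←]=  ((~ (~ d)) | 0)    ⊢ ((~ (~ d)) & (((~ (~ d)) | 0) | c))
(6) (~ d)  =[absorb_or ←]=  ((~ d) | ((~ d) & 1))    ⊢ ((~ ((~ d) | ((~ d) & 1))) & (((~ (~ d)) | 0) | c))
(7) 1  =[not_not ←]=  (~ (~ 1))    ⊢ E2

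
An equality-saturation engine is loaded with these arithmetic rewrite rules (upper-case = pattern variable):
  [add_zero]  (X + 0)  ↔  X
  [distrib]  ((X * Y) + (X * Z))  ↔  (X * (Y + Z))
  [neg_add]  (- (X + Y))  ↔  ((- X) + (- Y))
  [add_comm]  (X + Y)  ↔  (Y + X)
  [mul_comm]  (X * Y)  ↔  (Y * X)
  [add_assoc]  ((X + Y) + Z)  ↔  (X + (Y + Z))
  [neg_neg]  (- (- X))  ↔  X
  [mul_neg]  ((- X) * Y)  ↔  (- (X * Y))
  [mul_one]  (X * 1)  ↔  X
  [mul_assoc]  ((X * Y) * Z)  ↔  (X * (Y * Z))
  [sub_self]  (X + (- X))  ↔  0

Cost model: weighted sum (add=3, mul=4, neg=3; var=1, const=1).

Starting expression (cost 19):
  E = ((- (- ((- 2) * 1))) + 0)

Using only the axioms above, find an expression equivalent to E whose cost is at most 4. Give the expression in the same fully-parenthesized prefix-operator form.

(1) ((- 2) * 1)  =[mul_one →]=  (- 2)    ⊢ ((- (- (- 2))) + 0)
(2) (- (- (- 2)))  =[neg_neg →]=  (- 2)    ⊢ ((- 2) + 0)
(3) ((- 2) + 0)  =[add_zero →]=  (- 2)    ⊢ cost 4, within 4

(- 2)   [cost 4]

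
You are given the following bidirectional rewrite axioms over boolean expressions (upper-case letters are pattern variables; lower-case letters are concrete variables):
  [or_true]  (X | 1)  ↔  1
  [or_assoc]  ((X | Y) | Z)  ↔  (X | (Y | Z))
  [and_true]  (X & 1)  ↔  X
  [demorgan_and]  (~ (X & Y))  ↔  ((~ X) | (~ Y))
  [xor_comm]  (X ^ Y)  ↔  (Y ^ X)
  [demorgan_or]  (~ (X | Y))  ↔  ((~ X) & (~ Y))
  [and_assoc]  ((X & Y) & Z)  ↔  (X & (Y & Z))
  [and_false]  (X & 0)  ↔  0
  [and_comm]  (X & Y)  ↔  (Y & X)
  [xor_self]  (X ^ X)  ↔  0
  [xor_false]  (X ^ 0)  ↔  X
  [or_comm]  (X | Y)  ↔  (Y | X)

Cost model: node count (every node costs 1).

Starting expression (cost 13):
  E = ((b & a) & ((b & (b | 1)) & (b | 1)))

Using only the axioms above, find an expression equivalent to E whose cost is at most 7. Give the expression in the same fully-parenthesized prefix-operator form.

((b & a) & (b & 1))   [cost 7]

(1) (b | 1)  =[or_true →]=  1    ⊢ ((b & a) & ((b & (b | 1)) & 1))
(2) (b | 1)  =[or_true →]=  1    ⊢ ((b & a) & ((b & 1) & 1))
(3) (b & 1)  =[and_true →]=  b    ⊢ cost 7, within 7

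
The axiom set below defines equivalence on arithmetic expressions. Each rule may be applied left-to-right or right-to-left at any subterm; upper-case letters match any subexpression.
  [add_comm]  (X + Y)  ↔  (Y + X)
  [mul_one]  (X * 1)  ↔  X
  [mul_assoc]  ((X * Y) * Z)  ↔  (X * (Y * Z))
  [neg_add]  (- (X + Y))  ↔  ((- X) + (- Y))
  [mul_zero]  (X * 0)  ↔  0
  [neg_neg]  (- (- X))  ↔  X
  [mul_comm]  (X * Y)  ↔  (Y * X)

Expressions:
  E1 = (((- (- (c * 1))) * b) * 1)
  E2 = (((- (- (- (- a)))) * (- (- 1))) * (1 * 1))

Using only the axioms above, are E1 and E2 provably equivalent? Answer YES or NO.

Every axiom is a valid identity, so a rewrite proof would force E1 and E2 to agree under every assignment.
At a=0, b=1, c=1: E1 = 1 but E2 = 0; they differ, so no derivation exists.

NO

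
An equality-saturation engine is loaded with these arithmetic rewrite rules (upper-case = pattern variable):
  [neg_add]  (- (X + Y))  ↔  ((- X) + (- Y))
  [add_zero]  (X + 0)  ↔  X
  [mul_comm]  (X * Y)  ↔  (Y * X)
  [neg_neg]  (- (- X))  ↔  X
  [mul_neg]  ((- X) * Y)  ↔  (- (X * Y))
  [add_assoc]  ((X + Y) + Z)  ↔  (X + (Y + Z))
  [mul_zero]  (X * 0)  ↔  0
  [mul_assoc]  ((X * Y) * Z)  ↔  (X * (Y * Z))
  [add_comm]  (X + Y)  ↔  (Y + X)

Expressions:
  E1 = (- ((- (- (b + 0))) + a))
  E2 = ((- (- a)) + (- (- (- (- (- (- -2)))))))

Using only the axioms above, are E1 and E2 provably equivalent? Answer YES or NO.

NO

Every axiom is a valid identity, so a rewrite proof would force E1 and E2 to agree under every assignment.
At a=0, b=0: E1 = 0 but E2 = -2; they differ, so no derivation exists.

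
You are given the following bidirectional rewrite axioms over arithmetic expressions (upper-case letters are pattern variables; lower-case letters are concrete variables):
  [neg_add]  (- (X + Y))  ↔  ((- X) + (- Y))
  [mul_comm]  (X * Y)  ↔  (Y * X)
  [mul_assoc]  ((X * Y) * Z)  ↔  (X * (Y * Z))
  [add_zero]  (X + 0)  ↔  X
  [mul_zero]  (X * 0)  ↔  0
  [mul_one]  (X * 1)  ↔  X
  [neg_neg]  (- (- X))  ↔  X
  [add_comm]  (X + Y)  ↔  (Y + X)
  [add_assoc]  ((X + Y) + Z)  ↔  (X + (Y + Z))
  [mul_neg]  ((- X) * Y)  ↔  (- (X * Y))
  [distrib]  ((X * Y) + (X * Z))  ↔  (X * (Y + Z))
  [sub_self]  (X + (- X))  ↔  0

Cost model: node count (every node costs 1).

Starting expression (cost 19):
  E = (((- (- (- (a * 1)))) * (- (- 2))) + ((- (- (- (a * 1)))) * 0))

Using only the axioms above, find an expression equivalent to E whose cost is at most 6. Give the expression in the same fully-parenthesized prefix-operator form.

1. [distrib →] (((- (- (- (a * 1)))) * (- (- 2))) + ((- (- (- (a * 1)))) * 0))  →  ((- (- (- (a * 1)))) * ((- (- 2)) + 0))
2. [mul_one →] (a * 1)  →  a;  E = ((- (- (- a))) * ((- (- 2)) + 0))
3. [neg_neg →] (- (- a))  →  a;  E = ((- a) * ((- (- 2)) + 0))
4. [neg_neg →] (- (- 2))  →  2;  cost 6 ≤ 6, done

((- a) * (2 + 0))   [cost 6]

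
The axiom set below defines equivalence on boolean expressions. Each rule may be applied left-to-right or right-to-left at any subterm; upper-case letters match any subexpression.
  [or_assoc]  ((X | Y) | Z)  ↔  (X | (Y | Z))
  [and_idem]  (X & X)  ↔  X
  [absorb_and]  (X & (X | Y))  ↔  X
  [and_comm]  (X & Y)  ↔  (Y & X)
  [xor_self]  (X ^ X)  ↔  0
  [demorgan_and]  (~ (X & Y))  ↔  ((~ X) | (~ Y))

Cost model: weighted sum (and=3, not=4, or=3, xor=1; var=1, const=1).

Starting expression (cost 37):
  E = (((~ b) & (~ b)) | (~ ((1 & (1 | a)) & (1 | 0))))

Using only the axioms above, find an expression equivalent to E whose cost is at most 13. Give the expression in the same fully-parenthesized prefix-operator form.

((~ b) | (~ 1))   [cost 13]

step 1: and_idem (→) rewrites ((~ b) & (~ b)) into (~ b), now ((~ b) | (~ ((1 & (1 | a)) & (1 | 0))))
step 2: absorb_and (→) rewrites (1 & (1 | a)) into 1, now ((~ b) | (~ (1 & (1 | 0))))
step 3: absorb_and (→) rewrites (1 & (1 | 0)) into 1, reaching cost 13 (bound 13)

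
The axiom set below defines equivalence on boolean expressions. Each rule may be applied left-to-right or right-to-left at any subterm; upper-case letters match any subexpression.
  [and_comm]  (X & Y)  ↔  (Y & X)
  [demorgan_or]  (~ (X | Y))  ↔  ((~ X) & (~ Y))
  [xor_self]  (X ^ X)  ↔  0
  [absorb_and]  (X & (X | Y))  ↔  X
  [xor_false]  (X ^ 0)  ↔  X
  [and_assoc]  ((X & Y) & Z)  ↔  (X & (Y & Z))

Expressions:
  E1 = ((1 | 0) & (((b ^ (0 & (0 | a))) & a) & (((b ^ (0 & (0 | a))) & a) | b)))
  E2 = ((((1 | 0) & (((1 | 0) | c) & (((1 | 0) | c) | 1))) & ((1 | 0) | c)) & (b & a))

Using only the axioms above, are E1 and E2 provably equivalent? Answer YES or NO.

YES

1. [absorb_and →] (((b ^ (0 & (0 | a))) & a) & (((b ^ (0 & (0 | a))) & a) | b))  →  ((b ^ (0 & (0 | a))) & a);  E1 = ((1 | 0) & ((b ^ (0 & (0 | a))) & a))
2. [absorb_and →] (0 & (0 | a))  →  0;  E1 = ((1 | 0) & ((b ^ 0) & a))
3. [xor_false →] (b ^ 0)  →  b;  E1 = ((1 | 0) & (b & a))
4. [absorb_and ←] (1 | 0)  →  ((1 | 0) & ((1 | 0) | c));  E1 = (((1 | 0) & ((1 | 0) | c)) & (b & a))
5. [absorb_and ←] (1 | 0)  →  ((1 | 0) & ((1 | 0) | c));  E1 = ((((1 | 0) & ((1 | 0) | c)) & ((1 | 0) | c)) & (b & a))
6. [absorb_and ←] ((1 | 0) | c)  →  (((1 | 0) | c) & (((1 | 0) | c) | 1));  this is E2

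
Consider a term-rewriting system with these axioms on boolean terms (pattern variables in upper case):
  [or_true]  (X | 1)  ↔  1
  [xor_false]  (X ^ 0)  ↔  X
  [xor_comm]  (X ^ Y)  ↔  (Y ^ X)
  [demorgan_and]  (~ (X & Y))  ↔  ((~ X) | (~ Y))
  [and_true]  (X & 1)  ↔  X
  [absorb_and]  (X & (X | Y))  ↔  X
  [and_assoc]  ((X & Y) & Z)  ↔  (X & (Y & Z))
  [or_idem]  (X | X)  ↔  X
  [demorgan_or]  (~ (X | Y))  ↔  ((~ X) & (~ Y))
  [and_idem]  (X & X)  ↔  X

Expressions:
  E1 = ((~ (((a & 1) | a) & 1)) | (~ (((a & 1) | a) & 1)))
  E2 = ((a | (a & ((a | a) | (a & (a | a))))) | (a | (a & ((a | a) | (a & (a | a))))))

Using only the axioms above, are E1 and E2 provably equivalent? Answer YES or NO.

All listed rules preserve value, hence provable equivalence implies equal values everywhere; look for a separating assignment.
a=0 gives E1 ↦ 1, E2 ↦ 0; values differ ⇒ not provably equivalent.

NO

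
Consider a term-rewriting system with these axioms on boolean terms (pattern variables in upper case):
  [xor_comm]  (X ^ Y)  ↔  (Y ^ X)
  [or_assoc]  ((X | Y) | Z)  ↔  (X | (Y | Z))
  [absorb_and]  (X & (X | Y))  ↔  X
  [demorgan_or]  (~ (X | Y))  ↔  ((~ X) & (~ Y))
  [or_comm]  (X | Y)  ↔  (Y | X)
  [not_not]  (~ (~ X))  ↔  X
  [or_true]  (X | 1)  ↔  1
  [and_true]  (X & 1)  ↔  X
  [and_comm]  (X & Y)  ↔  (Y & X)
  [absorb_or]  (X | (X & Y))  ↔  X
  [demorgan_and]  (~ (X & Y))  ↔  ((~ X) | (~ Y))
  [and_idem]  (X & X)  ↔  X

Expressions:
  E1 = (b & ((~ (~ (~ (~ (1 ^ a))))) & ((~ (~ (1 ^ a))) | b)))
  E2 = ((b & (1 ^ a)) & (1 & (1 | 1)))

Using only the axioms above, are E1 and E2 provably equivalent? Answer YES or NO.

1. [not_not →] (~ (~ (~ (1 ^ a))))  →  (~ (1 ^ a));  E1 = (b & ((~ (~ (1 ^ a))) & ((~ (~ (1 ^ a))) | b)))
2. [absorb_and →] ((~ (~ (1 ^ a))) & ((~ (~ (1 ^ a))) | b))  →  (~ (~ (1 ^ a)));  E1 = (b & (~ (~ (1 ^ a))))
3. [not_not →] (~ (~ (1 ^ a)))  →  (1 ^ a);  E1 = (b & (1 ^ a))
4. [and_true ←] (b & (1 ^ a))  →  ((b & (1 ^ a)) & 1)
5. [and_true ←] 1  →  (1 & 1);  E1 = ((b & (1 ^ a)) & (1 & 1))
6. [or_true ←] 1  →  (1 | 1);  this is E2

YES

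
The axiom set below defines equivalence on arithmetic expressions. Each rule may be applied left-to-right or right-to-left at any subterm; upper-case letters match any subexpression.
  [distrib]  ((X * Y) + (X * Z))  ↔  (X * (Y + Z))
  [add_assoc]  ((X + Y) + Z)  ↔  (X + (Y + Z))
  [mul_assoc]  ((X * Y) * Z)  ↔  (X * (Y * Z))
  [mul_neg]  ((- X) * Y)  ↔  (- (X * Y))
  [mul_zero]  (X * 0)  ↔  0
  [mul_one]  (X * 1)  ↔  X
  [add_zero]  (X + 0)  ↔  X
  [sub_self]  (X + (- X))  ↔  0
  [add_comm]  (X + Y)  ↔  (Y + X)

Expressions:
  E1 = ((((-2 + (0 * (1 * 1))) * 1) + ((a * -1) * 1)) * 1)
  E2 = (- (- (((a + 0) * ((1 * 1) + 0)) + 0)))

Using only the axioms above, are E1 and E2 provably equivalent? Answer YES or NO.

All listed rules preserve value, hence provable equivalence implies equal values everywhere; look for a separating assignment.
a=0 gives E1 ↦ -2, E2 ↦ 0; values differ ⇒ not provably equivalent.

NO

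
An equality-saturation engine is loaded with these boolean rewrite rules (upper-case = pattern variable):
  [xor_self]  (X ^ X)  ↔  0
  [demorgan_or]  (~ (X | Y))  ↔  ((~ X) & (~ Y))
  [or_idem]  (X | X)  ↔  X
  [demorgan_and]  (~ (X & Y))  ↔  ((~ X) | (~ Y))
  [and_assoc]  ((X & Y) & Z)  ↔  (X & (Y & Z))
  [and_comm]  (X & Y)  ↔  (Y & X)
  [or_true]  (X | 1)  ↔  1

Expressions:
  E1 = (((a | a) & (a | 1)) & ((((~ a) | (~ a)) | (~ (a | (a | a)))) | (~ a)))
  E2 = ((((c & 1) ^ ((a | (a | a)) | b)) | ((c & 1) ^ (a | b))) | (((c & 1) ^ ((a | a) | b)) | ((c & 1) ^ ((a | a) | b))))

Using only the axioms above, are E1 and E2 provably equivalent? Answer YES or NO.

Every axiom is a valid identity, so a rewrite proof would force E1 and E2 to agree under every assignment.
At a=0, b=0, c=1: E1 = 0 but E2 = 1; they differ, so no derivation exists.

NO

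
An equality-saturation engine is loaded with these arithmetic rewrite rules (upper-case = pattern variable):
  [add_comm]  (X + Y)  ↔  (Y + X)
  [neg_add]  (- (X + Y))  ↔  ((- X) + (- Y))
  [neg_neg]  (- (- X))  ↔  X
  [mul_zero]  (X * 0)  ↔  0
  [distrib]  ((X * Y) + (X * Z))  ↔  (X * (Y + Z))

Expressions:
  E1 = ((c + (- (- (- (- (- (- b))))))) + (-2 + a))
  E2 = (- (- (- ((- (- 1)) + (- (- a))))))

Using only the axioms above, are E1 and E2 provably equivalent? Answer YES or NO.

All listed rules preserve value, hence provable equivalence implies equal values everywhere; look for a separating assignment.
a=0, b=0, c=0 gives E1 ↦ -2, E2 ↦ -1; values differ ⇒ not provably equivalent.

NO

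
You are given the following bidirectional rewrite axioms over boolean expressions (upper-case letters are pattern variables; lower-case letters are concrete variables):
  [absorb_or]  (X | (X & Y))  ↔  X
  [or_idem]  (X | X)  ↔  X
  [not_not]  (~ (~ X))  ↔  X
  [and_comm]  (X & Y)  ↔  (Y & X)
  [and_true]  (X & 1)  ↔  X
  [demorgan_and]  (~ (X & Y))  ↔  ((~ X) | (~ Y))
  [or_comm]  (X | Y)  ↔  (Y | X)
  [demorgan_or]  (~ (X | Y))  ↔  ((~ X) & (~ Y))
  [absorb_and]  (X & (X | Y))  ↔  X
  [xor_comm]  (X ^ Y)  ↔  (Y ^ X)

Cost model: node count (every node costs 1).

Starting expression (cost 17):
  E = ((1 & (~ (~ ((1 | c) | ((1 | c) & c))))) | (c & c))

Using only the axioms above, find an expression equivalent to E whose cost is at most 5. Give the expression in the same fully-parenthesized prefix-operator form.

step 1: absorb_or (→) rewrites ((1 | c) | ((1 | c) & c)) into (1 | c), now ((1 & (~ (~ (1 | c)))) | (c & c))
step 2: not_not (→) rewrites (~ (~ (1 | c))) into (1 | c), now ((1 & (1 | c)) | (c & c))
step 3: absorb_and (→) rewrites (1 & (1 | c)) into 1, reaching cost 5 (bound 5)

(1 | (c & c))   [cost 5]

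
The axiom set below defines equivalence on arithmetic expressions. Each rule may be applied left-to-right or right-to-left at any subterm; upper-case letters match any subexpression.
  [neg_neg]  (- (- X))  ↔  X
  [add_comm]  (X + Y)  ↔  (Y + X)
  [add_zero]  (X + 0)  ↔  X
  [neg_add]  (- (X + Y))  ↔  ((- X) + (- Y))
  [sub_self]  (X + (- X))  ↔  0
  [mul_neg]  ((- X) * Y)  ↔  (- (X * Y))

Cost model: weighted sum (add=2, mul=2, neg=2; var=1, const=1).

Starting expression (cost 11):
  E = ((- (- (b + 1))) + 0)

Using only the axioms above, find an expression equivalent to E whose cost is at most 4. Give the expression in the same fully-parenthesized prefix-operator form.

1. [neg_neg →] (- (- (b + 1)))  →  (b + 1);  E = ((b + 1) + 0)
2. [add_zero →] ((b + 1) + 0)  →  (b + 1);  cost 4 ≤ 4, done

(b + 1)   [cost 4]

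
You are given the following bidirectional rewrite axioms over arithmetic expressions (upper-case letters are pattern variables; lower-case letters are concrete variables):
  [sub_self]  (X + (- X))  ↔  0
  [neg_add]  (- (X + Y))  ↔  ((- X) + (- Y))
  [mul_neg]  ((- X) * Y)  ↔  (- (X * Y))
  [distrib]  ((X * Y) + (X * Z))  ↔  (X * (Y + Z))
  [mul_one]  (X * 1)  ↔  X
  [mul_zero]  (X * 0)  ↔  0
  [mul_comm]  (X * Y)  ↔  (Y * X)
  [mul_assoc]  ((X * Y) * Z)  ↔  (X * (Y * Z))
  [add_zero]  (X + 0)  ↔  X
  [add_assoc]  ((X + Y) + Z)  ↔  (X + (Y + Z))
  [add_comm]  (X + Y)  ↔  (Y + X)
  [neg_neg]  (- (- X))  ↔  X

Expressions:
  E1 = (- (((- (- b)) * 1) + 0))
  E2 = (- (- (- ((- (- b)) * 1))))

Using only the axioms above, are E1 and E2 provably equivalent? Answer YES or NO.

1. [add_zero →] (((- (- b)) * 1) + 0)  →  ((- (- b)) * 1);  E1 = (- ((- (- b)) * 1))
2. [neg_neg ←] (- ((- (- b)) * 1))  →  (- (- (- ((- (- b)) * 1))));  this is E2

YES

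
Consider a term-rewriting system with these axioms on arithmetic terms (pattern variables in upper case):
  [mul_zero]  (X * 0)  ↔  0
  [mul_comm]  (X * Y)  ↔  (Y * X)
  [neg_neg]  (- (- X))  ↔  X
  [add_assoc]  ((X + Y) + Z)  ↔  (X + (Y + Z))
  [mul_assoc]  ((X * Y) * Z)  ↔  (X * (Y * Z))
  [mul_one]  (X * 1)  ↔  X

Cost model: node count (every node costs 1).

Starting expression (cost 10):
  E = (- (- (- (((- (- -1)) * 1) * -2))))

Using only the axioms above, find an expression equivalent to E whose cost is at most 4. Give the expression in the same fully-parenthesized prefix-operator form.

(- (-1 * -2))   [cost 4]

(1) ((- (- -1)) * 1)  =[mul_one →]=  (- (- -1))    ⊢ (- (- (- ((- (- -1)) * -2))))
(2) (- (- ((- (- -1)) * -2)))  =[neg_neg →]=  ((- (- -1)) * -2)    ⊢ (- ((- (- -1)) * -2))
(3) (- (- -1))  =[neg_neg →]=  -1    ⊢ cost 4, within 4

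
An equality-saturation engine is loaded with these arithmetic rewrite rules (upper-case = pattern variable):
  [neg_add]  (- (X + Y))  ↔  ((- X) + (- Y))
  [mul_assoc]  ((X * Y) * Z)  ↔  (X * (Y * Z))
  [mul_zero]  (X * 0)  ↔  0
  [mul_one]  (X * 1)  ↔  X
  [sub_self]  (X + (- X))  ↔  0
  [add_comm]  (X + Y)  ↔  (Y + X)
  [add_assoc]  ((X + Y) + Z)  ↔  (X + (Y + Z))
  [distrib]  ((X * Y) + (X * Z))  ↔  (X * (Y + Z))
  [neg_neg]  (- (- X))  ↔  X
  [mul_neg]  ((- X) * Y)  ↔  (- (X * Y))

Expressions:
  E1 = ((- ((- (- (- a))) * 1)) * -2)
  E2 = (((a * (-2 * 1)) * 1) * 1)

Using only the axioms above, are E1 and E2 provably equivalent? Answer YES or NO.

(1) (- (- (- a)))  =[neg_neg →]=  (- a)    ⊢ ((- ((- a) * 1)) * -2)
(2) ((- a) * 1)  =[mul_one →]=  (- a)    ⊢ ((- (- a)) * -2)
(3) (- (- a))  =[neg_neg →]=  a    ⊢ (a * -2)
(4) (a * -2)  =[mul_one ←]=  ((a * -2) * 1)
(5) (a * -2)  =[mul_one ←]=  ((a * -2) * 1)    ⊢ (((a * -2) * 1) * 1)
(6) -2  =[mul_one ←]=  (-2 * 1)    ⊢ E2

YES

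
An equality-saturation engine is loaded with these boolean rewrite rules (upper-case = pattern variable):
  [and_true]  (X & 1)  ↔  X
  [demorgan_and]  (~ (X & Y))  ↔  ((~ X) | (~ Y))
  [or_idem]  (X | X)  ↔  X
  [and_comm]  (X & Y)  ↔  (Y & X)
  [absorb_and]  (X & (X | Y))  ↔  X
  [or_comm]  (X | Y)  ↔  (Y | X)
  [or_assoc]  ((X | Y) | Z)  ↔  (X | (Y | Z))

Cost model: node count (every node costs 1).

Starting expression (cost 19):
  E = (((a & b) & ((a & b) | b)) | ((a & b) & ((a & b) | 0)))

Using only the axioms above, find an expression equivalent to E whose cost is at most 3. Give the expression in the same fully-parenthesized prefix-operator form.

(a & b)   [cost 3]

step 1: absorb_and (→) rewrites ((a & b) & ((a & b) | b)) into (a & b), now ((a & b) | ((a & b) & ((a & b) | 0)))
step 2: absorb_and (→) rewrites ((a & b) & ((a & b) | 0)) into (a & b), now ((a & b) | (a & b))
step 3: or_idem (→) rewrites ((a & b) | (a & b)) into (a & b), reaching cost 3 (bound 3)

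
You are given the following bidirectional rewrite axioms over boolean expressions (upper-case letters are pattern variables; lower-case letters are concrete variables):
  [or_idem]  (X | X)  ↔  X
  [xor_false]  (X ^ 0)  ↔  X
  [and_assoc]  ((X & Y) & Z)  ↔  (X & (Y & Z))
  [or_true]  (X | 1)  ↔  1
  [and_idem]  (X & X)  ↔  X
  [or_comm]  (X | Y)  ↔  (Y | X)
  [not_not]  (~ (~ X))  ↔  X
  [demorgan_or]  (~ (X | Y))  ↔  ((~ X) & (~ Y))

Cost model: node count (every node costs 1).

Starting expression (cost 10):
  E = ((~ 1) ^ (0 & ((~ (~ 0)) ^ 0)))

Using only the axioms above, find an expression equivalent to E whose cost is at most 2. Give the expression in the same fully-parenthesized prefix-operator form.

step 1: xor_false (→) rewrites ((~ (~ 0)) ^ 0) into (~ (~ 0)), now ((~ 1) ^ (0 & (~ (~ 0))))
step 2: not_not (→) rewrites (~ (~ 0)) into 0, now ((~ 1) ^ (0 & 0))
step 3: and_idem (→) rewrites (0 & 0) into 0, now ((~ 1) ^ 0)
step 4: xor_false (→) rewrites ((~ 1) ^ 0) into (~ 1), reaching cost 2 (bound 2)

(~ 1)   [cost 2]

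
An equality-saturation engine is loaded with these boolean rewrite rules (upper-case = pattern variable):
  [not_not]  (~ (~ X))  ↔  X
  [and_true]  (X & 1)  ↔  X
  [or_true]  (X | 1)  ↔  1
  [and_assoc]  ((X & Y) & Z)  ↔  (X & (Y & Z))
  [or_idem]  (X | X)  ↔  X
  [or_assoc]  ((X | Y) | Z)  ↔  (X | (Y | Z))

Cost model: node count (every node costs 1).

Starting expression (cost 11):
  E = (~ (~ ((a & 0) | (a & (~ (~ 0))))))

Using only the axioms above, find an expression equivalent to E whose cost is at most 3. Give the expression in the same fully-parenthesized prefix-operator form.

(a & 0)   [cost 3]

(1) (~ (~ ((a & 0) | (a & (~ (~ 0))))))  =[not_not →]=  ((a & 0) | (a & (~ (~ 0))))
(2) (~ (~ 0))  =[not_not →]=  0    ⊢ ((a & 0) | (a & 0))
(3) ((a & 0) | (a & 0))  =[or_idem →]=  (a & 0)    ⊢ cost 3, within 3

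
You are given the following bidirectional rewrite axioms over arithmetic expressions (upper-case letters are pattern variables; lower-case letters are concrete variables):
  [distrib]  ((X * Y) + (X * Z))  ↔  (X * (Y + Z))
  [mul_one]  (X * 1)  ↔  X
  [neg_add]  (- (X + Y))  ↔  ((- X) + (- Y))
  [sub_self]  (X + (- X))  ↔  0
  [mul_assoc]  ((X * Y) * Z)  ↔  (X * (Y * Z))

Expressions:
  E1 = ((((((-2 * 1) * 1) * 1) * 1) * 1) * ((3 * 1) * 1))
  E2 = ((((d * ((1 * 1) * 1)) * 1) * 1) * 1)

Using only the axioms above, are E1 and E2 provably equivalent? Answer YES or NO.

NO

The axioms are sound identities: if E1 ↔* E2 then E1 and E2 evaluate identically under any assignment.
Under d=0: E1 evaluates to -6, E2 to 0. Distinct ⇒ no rewrite sequence connects them.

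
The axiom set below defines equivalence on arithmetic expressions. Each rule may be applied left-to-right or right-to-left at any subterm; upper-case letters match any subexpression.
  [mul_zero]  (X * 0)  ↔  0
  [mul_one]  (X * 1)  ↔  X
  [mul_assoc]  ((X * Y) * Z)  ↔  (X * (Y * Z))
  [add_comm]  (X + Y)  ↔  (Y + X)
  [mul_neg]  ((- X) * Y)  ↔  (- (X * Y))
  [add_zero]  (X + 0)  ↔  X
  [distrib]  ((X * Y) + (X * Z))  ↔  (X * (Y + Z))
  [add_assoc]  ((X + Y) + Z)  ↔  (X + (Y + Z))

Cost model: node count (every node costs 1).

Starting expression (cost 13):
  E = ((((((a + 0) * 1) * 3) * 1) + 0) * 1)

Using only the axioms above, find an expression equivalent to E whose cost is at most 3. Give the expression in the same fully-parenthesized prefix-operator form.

(a * 3)   [cost 3]

(1) (a + 0)  =[add_zero →]=  a    ⊢ (((((a * 1) * 3) * 1) + 0) * 1)
(2) (a * 1)  =[mul_one →]=  a    ⊢ ((((a * 3) * 1) + 0) * 1)
(3) ((a * 3) * 1)  =[mul_assoc →]=  (a * (3 * 1))    ⊢ (((a * (3 * 1)) + 0) * 1)
(4) (((a * (3 * 1)) + 0) * 1)  =[mul_one →]=  ((a * (3 * 1)) + 0)
(5) (3 * 1)  =[mul_one →]=  3    ⊢ ((a * 3) + 0)
(6) ((a * 3) + 0)  =[add_zero →]=  (a * 3)    ⊢ cost 3, within 3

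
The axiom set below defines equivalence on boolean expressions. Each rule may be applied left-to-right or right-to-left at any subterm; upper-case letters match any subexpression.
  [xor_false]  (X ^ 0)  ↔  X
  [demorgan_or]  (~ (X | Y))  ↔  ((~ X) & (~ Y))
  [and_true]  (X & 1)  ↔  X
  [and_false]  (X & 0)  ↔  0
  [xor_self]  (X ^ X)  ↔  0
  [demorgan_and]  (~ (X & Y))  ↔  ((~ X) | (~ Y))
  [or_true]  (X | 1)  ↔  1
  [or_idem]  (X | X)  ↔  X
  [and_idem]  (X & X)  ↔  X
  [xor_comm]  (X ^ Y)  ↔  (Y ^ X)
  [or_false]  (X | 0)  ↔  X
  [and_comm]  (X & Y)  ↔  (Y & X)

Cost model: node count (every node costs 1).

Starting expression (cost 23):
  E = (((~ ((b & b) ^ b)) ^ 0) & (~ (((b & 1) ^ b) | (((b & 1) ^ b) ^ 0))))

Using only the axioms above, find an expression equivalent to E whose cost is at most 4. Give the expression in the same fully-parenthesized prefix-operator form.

(1) (((b & 1) ^ b) ^ 0)  =[xor_false →]=  ((b & 1) ^ b)    ⊢ (((~ ((b & b) ^ b)) ^ 0) & (~ (((b & 1) ^ b) | ((b & 1) ^ b))))
(2) (~ (((b & 1) ^ b) | ((b & 1) ^ b)))  =[demorgan_or →]=  ((~ ((b & 1) ^ b)) & (~ ((b & 1) ^ b)))    ⊢ (((~ ((b & b) ^ b)) ^ 0) & ((~ ((b & 1) ^ b)) & (~ ((b & 1) ^ b))))
(3) ((~ ((b & 1) ^ b)) & (~ ((b & 1) ^ b)))  =[and_idem →]=  (~ ((b & 1) ^ b))    ⊢ (((~ ((b & b) ^ b)) ^ 0) & (~ ((b & 1) ^ b)))
(4) ((~ ((b & b) ^ b)) ^ 0)  =[xor_false →]=  (~ ((b & b) ^ b))    ⊢ ((~ ((b & b) ^ b)) & (~ ((b & 1) ^ b)))
(5) (b & b)  =[and_idem →]=  b    ⊢ ((~ (b ^ b)) & (~ ((b & 1) ^ b)))
(6) (b & 1)  =[and_true →]=  b    ⊢ ((~ (b ^ b)) & (~ (b ^ b)))
(7) ((~ (b ^ b)) & (~ (b ^ b)))  =[and_idem →]=  (~ (b ^ b))    ⊢ cost 4, within 4

(~ (b ^ b))   [cost 4]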